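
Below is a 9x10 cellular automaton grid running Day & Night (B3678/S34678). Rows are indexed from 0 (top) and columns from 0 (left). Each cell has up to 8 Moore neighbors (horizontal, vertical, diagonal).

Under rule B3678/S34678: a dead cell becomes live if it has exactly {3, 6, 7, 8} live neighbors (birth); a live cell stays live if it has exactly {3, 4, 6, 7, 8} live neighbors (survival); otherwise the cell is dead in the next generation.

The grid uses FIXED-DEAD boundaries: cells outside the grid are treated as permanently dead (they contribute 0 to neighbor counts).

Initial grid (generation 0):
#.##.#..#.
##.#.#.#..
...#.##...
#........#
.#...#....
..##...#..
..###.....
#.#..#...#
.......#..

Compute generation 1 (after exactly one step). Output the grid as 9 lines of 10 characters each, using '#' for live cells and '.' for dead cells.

Simulating step by step:
Generation 0 (given above): 28 live cells
Generation 1: 21 live cells
(generation 1 grid is the final answer)

Answer: ..#...#...
.#.###....
###...#...
....###...
..#.......
.###......
..#.#.....
.#..#.....
..........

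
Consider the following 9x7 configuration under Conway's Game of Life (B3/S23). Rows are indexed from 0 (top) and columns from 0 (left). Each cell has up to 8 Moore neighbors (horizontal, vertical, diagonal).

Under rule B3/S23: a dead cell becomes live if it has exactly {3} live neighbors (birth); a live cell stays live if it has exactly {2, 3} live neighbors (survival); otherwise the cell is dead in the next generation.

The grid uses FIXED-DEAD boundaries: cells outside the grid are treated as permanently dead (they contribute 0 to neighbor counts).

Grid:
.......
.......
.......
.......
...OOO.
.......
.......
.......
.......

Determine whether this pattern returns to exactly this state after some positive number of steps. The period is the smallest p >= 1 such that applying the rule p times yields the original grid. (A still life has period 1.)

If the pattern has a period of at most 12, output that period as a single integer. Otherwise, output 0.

Simulating and comparing each generation to the original:
Gen 0 (original, given above): 3 live cells
Gen 1: 3 live cells, differs from original
Gen 2: 3 live cells, MATCHES original -> period = 2

Answer: 2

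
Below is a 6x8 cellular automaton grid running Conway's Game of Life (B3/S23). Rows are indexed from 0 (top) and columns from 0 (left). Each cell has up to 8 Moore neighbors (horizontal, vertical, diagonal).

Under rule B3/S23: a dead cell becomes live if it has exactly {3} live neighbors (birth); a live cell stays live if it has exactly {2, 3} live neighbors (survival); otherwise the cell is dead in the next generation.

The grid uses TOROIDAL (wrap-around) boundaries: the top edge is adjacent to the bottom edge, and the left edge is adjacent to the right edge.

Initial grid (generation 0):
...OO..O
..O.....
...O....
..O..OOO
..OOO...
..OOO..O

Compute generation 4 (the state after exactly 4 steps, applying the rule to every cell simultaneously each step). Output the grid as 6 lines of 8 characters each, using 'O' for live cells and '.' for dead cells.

Simulating step by step:
Generation 0 (given above): 16 live cells
Generation 1: 12 live cells
....O...
..O.O...
..OO..O.
..O..OO.
.O.....O
.....O..
Generation 2: 17 live cells
...OOO..
..O.OO..
.OO.O.O.
.OOO.OOO
.....O..
........
Generation 3: 15 live cells
...O.O..
.OO...O.
O......O
OO.O...O
..O.OO..
.....O..
Generation 4: 26 live cells
(generation 4 grid is the final answer)

Answer: ..O.OOO.
OOO...OO
......O.
.OOOO.OO
OOOOOOO.
...O.OO.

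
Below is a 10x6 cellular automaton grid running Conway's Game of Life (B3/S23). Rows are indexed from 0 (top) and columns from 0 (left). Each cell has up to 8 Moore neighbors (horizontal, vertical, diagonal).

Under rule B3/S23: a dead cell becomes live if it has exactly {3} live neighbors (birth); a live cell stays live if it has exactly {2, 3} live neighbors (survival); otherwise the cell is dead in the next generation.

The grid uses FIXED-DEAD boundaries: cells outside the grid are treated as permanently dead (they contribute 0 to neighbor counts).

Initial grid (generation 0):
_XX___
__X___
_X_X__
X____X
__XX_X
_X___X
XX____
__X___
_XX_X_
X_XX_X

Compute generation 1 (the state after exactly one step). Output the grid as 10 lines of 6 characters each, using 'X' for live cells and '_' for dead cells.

Answer: _XX___
___X__
_XX___
_X_X__
_XX__X
XX__X_
XXX___
X_XX__
____X_
__XXX_

Derivation:
Simulating step by step:
Generation 0 (given above): 22 live cells
Generation 1: 23 live cells
(generation 1 grid is the final answer)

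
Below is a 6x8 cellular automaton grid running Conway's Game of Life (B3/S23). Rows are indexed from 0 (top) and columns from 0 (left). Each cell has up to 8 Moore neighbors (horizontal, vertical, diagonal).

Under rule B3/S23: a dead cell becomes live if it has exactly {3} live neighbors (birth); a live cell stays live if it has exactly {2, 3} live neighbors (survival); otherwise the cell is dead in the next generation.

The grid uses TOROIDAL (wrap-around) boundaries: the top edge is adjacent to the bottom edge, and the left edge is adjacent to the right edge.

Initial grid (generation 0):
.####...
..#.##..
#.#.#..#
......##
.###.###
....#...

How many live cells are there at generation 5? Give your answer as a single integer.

Simulating step by step:
Generation 0 (given above): 20 live cells
Generation 1: 17 live cells
.##.....
#....#..
##..#..#
....#...
#.####.#
#.....#.
Generation 2: 23 live cells
##.....#
..#....#
##..##.#
..#...#.
##.#####
#...###.
Generation 3: 16 live cells
.#...#..
..#.....
####.#.#
..#.....
####....
..##....
Generation 4: 12 live cells
.#.#....
...##.#.
#..#....
....#..#
........
#..##...
Generation 5: 11 live cells
.....#..
...##...
...#.#.#
........
...##...
..###...
Population at generation 5: 11

Answer: 11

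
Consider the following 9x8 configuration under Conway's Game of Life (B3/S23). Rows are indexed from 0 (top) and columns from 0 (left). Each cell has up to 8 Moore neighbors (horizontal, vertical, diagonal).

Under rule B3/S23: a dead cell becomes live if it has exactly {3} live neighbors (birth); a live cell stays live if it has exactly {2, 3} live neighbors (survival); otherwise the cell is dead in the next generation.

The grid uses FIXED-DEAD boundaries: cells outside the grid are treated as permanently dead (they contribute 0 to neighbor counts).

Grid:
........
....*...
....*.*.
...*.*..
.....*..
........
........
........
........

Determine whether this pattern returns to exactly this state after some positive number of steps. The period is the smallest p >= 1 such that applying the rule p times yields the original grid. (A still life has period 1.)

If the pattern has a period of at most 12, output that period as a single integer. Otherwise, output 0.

Simulating and comparing each generation to the original:
Gen 0 (original, given above): 6 live cells
Gen 1: 6 live cells, differs from original
Gen 2: 6 live cells, MATCHES original -> period = 2

Answer: 2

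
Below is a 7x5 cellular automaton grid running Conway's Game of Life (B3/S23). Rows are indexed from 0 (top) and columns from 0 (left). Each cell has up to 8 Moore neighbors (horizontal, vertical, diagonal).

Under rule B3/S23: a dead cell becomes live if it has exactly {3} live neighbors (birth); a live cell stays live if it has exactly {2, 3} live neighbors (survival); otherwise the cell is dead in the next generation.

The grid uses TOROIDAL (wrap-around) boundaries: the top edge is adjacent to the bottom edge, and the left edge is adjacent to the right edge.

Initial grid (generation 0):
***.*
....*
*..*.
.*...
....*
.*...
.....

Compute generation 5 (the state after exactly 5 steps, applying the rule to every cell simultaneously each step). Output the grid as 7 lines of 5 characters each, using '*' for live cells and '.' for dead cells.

Answer: .....
.*.*.
.***.
*..*.
.....
.....
.....

Derivation:
Simulating step by step:
Generation 0 (given above): 10 live cells
Generation 1: 11 live cells
**.**
..*..
*...*
*...*
*....
.....
..*..
Generation 2: 17 live cells
**.**
..*..
**.**
.*...
*...*
.....
*****
Generation 3: 9 live cells
.....
.....
**.**
.***.
*....
..*..
.....
Generation 4: 8 live cells
.....
*...*
**.**
...*.
...*.
.....
.....
Generation 5: 7 live cells
(generation 5 grid is the final answer)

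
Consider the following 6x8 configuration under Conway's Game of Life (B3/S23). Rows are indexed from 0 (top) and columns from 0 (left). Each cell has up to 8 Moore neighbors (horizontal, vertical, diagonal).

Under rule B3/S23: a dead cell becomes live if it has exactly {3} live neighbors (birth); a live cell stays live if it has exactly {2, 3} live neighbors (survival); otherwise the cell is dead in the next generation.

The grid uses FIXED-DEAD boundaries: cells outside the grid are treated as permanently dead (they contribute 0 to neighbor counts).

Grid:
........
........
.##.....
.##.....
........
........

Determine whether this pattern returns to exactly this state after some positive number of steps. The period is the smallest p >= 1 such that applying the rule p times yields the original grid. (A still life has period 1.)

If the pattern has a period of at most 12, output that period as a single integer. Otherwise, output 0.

Simulating and comparing each generation to the original:
Gen 0 (original, given above): 4 live cells
Gen 1: 4 live cells, MATCHES original -> period = 1

Answer: 1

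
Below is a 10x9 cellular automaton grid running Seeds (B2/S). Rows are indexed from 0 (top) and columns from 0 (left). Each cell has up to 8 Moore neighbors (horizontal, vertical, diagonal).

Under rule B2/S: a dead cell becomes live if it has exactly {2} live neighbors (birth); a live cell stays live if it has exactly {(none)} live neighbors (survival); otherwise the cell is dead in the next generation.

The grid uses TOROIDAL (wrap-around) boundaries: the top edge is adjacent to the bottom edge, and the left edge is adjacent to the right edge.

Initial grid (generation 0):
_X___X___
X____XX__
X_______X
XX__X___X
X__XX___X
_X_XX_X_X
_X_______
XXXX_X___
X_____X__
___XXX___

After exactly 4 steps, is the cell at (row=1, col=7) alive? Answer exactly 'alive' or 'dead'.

Simulating step by step:
Generation 0 (given above): 31 live cells
Generation 1: 19 live cells
X_XX_____
____X__X_
____X_X__
__X__X___
_________
_________
______XXX
____X_X_X
________X
XXX______
Generation 2: 15 live cells
____X____
_XX___X_X
_______X_
___XX_X__
_________
______X_X
X________
_________
__XX_X___
_________
Generation 3: 29 live cells
XXXX_X_X_
X__X_X___
XX__X___X
_____X_X_
___XX_X__
X______X_
_______XX
_XXXX____
____X____
__X__X___
Generation 4: 17 live cells
_________
_______X_
__XX___X_
_XX______
_________
___XXX___
____X_X__
X____X_XX
_________
X_______X

Cell (1,7) at generation 4: 1 -> alive

Answer: alive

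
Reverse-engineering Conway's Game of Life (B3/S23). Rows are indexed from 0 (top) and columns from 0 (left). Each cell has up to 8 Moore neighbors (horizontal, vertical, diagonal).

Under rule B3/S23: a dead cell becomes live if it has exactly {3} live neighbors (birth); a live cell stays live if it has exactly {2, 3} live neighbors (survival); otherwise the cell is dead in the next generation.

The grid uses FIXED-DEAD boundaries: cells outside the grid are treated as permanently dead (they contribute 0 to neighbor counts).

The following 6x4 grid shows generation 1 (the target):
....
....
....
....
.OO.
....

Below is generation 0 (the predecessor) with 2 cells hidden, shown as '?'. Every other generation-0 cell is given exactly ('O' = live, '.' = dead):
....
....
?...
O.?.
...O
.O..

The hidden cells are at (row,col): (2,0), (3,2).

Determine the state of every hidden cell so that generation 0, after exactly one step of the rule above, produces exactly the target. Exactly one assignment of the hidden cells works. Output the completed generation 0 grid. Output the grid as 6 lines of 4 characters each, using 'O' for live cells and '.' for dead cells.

Hidden generation-0 cells (in order): (2,0), (3,2).
A hidden cell only influences target cells in its own 3x3 neighborhood. Try each of the 2^2 = 4 assignments, step the completed generation 0 forward once under B3/S23, and compare with the target:
  (2,0)=. (3,2)=. -> step gives (4,1)='.' but target has 'O' -> reject
  (2,0)=. (3,2)=O -> step reproduces the target at every cell -> ACCEPT
  (2,0)=O (3,2)=. -> step gives (4,1)='.' but target has 'O' -> reject
  (2,0)=O (3,2)=O -> step gives (2,1)='O' but target has '.' -> reject
Unique solution: (2,0)=dead, (3,2)=live.
Check: live-neighbor counts of every cell in the completed generation 0:
0000
0000
1211
0212
2331
1021
Applying B3/S23 to generation 0 with these counts gives:
....
....
....
....
.OO.
....
which matches the target exactly.

Answer: ....
....
....
O.O.
...O
.O..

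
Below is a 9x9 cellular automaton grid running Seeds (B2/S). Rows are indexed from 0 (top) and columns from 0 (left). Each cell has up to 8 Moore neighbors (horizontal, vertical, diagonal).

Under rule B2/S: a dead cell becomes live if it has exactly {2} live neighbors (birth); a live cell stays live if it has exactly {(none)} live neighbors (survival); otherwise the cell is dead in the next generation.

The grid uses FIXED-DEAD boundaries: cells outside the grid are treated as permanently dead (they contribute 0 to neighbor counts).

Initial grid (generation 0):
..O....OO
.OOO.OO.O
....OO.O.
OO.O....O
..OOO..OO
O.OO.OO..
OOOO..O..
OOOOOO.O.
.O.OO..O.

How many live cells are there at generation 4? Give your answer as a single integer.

Simulating step by step:
Generation 0 (given above): 42 live cells
Generation 1: 5 live cells
....OO...
.........
.........
.........
.........
........O
.........
........O
........O
Generation 2: 6 live cells
.........
....OO...
.........
.........
.........
.........
.......OO
.......O.
.......O.
Generation 3: 9 live cells
....OO...
.........
....OO...
.........
.........
.......OO
......O..
.........
......O.O
Generation 4: 11 live cells
.........
...O..O..
.........
....OO...
.......OO
......O..
........O
.....OO..
.......O.
Population at generation 4: 11

Answer: 11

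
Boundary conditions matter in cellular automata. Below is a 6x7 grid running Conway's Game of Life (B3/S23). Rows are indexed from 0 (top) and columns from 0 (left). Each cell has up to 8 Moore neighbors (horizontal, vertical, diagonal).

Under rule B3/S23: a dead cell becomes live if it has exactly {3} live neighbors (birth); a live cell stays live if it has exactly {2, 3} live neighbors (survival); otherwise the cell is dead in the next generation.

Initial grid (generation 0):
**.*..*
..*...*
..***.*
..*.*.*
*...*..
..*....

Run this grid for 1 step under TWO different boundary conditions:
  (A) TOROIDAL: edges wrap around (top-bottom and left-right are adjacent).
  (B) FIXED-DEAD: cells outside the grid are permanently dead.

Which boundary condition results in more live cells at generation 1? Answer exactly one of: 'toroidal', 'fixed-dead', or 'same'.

Answer: toroidal

Derivation:
Under TOROIDAL boundary, generation 1:
**.*..*
....*.*
***.*.*
***.*.*
.*...*.
..**..*
Population = 21

Under FIXED-DEAD boundary, generation 1:
.**....
....*.*
.**.*.*
.**.*..
.*...*.
.......
Population = 13

Comparison: toroidal=21, fixed-dead=13 -> toroidal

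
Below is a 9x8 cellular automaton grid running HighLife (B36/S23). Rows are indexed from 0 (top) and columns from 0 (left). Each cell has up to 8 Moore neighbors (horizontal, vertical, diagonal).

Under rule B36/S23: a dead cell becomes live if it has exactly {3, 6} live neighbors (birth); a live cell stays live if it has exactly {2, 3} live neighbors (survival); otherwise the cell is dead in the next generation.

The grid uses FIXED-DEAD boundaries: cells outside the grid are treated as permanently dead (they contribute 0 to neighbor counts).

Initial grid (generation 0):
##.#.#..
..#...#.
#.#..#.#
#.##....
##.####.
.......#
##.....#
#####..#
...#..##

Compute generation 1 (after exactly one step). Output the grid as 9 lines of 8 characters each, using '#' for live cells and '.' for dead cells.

Simulating step by step:
Generation 0 (given above): 32 live cells
Generation 1: 35 live cells
(generation 1 grid is the final answer)

Answer: .##.....
#.#####.
..#...#.
##......
##.####.
..#.##.#
#..#..##
#..##..#
.#.##.##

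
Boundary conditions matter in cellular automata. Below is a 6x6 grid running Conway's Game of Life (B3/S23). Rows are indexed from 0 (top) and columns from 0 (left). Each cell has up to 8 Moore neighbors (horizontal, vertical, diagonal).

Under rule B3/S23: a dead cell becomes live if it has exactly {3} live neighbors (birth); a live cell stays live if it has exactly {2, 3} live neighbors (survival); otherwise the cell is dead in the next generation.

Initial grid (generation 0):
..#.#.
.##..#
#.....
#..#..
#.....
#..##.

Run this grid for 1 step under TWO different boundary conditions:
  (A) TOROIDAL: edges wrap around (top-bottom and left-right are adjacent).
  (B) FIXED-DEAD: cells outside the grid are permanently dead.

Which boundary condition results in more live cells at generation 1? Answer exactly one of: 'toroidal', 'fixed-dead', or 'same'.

Under TOROIDAL boundary, generation 1:
#.#.#.
####.#
#.#..#
##...#
##.##.
.#.##.
Population = 21

Under FIXED-DEAD boundary, generation 1:
.###..
.###..
#.#...
##....
##.##.
......
Population = 14

Comparison: toroidal=21, fixed-dead=14 -> toroidal

Answer: toroidal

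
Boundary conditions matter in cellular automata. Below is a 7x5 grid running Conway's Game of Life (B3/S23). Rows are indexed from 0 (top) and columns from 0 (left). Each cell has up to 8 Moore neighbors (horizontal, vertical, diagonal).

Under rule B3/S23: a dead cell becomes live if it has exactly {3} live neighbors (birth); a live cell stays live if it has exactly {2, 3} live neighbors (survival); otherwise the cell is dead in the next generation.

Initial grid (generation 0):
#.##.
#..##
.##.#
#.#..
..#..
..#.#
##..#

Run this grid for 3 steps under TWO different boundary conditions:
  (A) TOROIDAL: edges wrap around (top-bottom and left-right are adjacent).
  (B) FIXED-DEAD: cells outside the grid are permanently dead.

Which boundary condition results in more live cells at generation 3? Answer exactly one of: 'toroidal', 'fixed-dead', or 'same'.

Under TOROIDAL boundary, generation 3:
.....
.....
..#..
.###.
..#..
..##.
.....
Population = 7

Under FIXED-DEAD boundary, generation 3:
.####
.##.#
.....
.###.
.....
.....
.###.
Population = 13

Comparison: toroidal=7, fixed-dead=13 -> fixed-dead

Answer: fixed-dead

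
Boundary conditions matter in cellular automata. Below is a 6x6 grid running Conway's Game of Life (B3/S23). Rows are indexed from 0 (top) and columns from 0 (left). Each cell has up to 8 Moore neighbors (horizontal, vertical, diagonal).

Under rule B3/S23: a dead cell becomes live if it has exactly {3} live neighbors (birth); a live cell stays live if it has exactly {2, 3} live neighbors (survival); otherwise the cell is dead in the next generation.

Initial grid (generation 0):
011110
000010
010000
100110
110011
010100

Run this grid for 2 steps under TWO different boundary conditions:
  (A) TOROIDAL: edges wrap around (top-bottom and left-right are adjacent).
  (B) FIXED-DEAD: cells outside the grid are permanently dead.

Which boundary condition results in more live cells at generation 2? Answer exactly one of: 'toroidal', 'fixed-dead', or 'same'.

Answer: fixed-dead

Derivation:
Under TOROIDAL boundary, generation 2:
000000
101000
000001
001001
001100
000000
Population = 7

Under FIXED-DEAD boundary, generation 2:
001110
000001
010000
101001
000001
101000
Population = 11

Comparison: toroidal=7, fixed-dead=11 -> fixed-dead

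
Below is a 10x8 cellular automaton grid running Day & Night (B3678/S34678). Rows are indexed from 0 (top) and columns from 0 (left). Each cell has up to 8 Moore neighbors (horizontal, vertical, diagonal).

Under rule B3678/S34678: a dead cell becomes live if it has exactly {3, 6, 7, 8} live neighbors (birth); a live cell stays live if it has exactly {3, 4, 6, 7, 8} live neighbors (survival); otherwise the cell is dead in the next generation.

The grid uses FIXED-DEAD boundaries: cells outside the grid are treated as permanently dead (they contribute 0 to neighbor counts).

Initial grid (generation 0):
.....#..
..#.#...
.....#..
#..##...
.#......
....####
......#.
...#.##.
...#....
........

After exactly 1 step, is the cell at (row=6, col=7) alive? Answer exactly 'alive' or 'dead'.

Simulating step by step:
Generation 0 (given above): 17 live cells
Generation 1: 8 live cells
........
.....#..
........
........
...#..#.
.....##.
.....#..
....#...
....#...
........

Cell (6,7) at generation 1: 0 -> dead

Answer: dead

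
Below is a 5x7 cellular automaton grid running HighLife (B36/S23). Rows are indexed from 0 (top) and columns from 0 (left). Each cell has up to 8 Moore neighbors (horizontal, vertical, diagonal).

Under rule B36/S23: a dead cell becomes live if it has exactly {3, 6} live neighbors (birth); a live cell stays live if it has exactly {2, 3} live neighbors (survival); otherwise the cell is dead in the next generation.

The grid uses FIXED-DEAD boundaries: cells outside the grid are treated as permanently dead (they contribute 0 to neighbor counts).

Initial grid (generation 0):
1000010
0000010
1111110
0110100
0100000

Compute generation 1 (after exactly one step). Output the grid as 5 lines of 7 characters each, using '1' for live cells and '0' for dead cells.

Simulating step by step:
Generation 0 (given above): 13 live cells
Generation 1: 11 live cells
(generation 1 grid is the final answer)

Answer: 0000000
1011011
1000010
0000110
0110000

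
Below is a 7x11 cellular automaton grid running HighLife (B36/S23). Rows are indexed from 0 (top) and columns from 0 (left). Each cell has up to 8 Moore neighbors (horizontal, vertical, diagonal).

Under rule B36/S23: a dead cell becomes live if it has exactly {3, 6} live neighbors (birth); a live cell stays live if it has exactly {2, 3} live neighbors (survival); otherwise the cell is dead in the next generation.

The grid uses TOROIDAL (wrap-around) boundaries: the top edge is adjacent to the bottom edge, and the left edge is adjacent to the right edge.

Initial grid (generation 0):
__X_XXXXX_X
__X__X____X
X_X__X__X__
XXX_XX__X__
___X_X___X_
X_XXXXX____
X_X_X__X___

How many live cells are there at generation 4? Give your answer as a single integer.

Simulating step by step:
Generation 0 (given above): 33 live cells
Generation 1: 35 live cells
X_X_X__XXXX
X_X_____X_X
XXX__XX__XX
X_X__XX_XXX
X_________X
__X___X___X
X_X___X_X_X
Generation 2: 24 live cells
_XX________
__X__XX____
__XX_XX____
_XX__XXXX__
_____XXX___
_______X___
__X__XX_XX_
Generation 3: 19 live cells
_XXX___X___
____XXX____
___X_______
_XXX____X__
_____X_____
______X____
_XX___XXX__
Generation 4: 19 live cells
_X_XX___X__
____XXX____
___X_X_____
__XXX______
__X________
_____XX____
_X_X__X_X__
Population at generation 4: 19

Answer: 19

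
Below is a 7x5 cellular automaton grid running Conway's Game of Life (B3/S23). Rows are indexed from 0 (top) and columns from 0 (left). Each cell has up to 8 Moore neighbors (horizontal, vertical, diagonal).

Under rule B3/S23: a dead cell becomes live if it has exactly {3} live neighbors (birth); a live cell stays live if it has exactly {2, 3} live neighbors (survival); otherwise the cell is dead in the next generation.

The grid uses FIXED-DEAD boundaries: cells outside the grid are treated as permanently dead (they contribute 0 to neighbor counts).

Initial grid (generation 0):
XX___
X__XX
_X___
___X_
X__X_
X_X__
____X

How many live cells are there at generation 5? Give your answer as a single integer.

Answer: 9

Derivation:
Simulating step by step:
Generation 0 (given above): 12 live cells
Generation 1: 13 live cells
XX___
X_X__
__XXX
__X__
_XXX_
_X_X_
_____
Generation 2: 10 live cells
XX___
X_X__
__X__
____X
_X_X_
_X_X_
_____
Generation 3: 10 live cells
XX___
X_X__
_X_X_
__XX_
___XX
_____
_____
Generation 4: 9 live cells
XX___
X_X__
_X_X_
_____
__XXX
_____
_____
Generation 5: 9 live cells
XX___
X_X__
_XX__
____X
___X_
___X_
_____
Population at generation 5: 9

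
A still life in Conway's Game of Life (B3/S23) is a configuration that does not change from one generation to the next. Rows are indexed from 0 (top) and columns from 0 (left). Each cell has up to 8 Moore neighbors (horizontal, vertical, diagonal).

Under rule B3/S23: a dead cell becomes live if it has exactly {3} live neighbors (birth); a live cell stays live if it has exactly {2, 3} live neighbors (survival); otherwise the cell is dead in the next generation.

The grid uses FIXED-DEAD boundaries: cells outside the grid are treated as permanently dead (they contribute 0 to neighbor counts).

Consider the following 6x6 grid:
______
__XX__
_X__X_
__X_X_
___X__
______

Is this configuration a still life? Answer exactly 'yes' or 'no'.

Compute generation 1 and compare to generation 0 (given above):
Generation 1:
______
__XX__
_X__X_
__X_X_
___X__
______
The grids are IDENTICAL -> still life.

Answer: yes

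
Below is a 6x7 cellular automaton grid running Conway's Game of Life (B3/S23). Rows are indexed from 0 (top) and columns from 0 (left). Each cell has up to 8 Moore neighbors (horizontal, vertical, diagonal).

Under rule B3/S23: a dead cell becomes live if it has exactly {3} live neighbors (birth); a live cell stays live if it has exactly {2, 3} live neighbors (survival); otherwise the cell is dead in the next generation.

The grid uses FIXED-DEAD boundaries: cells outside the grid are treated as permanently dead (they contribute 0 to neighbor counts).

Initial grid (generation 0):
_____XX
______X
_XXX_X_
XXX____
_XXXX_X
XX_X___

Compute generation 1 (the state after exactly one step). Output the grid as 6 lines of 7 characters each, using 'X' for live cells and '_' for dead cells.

Simulating step by step:
Generation 0 (given above): 18 live cells
Generation 1: 14 live cells
(generation 1 grid is the final answer)

Answer: _____XX
__X_X_X
X__X___
X____X_
____X__
XX_XX__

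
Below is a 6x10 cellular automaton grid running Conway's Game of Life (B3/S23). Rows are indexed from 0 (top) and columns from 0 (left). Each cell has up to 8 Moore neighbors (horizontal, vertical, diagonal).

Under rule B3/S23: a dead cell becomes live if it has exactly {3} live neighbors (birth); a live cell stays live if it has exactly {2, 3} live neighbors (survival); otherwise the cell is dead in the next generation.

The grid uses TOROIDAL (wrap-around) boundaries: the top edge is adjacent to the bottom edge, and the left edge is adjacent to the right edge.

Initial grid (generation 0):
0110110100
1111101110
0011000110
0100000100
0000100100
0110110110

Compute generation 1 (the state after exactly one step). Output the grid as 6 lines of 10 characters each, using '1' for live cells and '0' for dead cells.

Answer: 0000000001
1000000001
1000100001
0011001100
0111110100
0110000110

Derivation:
Simulating step by step:
Generation 0 (given above): 27 live cells
Generation 1: 20 live cells
(generation 1 grid is the final answer)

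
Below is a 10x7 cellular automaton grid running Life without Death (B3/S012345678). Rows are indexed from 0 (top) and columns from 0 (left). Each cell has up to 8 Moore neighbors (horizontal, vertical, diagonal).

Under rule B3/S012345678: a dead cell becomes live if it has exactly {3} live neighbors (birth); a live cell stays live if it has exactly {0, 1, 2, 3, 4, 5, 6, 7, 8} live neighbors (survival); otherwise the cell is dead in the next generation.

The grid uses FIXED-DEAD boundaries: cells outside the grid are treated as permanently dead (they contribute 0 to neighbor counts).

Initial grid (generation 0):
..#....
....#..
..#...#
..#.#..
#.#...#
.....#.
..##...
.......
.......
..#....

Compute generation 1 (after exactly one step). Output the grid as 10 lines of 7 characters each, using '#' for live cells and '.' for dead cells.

Simulating step by step:
Generation 0 (given above): 13 live cells
Generation 1: 22 live cells
(generation 1 grid is the final answer)

Answer: ..#....
...##..
..#..##
..#.##.
####.##
.###.#.
..##...
.......
.......
..#....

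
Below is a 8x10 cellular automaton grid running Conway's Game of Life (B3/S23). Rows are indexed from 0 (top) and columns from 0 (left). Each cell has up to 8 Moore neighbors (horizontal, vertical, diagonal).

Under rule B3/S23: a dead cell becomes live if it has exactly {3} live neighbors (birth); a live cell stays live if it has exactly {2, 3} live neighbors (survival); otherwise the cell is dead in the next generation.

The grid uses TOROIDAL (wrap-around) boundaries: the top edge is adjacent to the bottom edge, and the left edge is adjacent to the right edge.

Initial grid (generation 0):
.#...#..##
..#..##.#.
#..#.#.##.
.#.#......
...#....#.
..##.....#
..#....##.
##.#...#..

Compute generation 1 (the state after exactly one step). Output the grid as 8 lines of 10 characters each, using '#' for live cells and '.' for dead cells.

Simulating step by step:
Generation 0 (given above): 27 live cells
Generation 1: 33 live cells
(generation 1 grid is the final answer)

Answer: .#..##..##
###..#....
.#.#.#.###
...#...###
...##.....
..##...#.#
#......###
##....##..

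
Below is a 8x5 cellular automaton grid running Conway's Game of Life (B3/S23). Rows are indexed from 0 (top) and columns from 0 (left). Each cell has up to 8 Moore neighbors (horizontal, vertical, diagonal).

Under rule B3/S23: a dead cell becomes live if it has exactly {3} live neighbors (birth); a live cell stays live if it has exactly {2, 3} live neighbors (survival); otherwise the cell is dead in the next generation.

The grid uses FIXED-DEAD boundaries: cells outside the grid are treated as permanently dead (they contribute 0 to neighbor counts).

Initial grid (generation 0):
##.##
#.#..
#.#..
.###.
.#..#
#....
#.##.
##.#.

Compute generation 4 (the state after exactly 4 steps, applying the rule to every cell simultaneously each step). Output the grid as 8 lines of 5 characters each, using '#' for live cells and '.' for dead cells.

Answer: .###.
....#
#...#
#....
#.###
###..
..###
##...

Derivation:
Simulating step by step:
Generation 0 (given above): 20 live cells
Generation 1: 21 live cells
####.
#.#..
#....
#..#.
##.#.
#.##.
#.##.
##.#.
Generation 2: 19 live cells
#.##.
#.##.
#....
#.#..
#..##
#...#
#...#
##.#.
Generation 3: 21 live cells
..##.
#.##.
#.##.
#..#.
#..##
##..#
#..##
##...
Generation 4: 19 live cells
(generation 4 grid is the final answer)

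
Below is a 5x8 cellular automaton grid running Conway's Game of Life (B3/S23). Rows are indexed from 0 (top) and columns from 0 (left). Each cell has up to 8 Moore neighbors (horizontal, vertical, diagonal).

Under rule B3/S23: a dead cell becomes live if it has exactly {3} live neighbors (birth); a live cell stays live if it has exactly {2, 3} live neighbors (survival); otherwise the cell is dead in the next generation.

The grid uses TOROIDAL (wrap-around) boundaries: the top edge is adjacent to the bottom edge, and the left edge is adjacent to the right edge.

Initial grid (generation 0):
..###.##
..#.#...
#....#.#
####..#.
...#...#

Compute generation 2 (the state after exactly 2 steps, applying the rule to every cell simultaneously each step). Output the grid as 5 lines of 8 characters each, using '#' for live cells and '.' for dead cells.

Simulating step by step:
Generation 0 (given above): 17 live cells
Generation 1: 20 live cells
..#.####
###.#...
#...####
.####.#.
.....#..
Generation 2: 13 live cells
(generation 2 grid is the final answer)

Answer: #.#.#.##
..#.....
......#.
####....
.#.....#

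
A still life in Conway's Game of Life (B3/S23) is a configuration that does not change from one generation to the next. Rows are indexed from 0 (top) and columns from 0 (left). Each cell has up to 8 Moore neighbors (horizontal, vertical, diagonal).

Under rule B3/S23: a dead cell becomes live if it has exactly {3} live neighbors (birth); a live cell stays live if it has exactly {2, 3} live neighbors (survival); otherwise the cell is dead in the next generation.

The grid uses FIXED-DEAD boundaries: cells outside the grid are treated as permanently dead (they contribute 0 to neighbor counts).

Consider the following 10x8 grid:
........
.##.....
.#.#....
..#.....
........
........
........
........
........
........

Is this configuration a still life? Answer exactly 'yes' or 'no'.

Answer: yes

Derivation:
Compute generation 1 and compare to generation 0 (given above):
Generation 1:
........
.##.....
.#.#....
..#.....
........
........
........
........
........
........
The grids are IDENTICAL -> still life.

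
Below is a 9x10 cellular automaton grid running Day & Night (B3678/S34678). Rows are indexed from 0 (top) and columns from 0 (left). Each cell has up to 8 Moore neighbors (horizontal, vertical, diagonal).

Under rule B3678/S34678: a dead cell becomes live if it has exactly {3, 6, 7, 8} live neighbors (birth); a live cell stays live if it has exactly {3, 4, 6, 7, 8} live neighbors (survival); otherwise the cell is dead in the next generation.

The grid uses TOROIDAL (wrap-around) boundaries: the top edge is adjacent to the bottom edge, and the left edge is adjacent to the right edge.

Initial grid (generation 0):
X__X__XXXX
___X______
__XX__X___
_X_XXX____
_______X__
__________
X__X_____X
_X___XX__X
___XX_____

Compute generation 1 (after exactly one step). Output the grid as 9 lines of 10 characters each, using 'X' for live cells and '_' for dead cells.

Simulating step by step:
Generation 0 (given above): 24 live cells
Generation 1: 19 live cells
(generation 1 grid is the final answer)

Answer: __XX______
___XX_X_XX
__XX_X____
___XX_X___
____X_____
__________
X_________
__XX______
__X_X_____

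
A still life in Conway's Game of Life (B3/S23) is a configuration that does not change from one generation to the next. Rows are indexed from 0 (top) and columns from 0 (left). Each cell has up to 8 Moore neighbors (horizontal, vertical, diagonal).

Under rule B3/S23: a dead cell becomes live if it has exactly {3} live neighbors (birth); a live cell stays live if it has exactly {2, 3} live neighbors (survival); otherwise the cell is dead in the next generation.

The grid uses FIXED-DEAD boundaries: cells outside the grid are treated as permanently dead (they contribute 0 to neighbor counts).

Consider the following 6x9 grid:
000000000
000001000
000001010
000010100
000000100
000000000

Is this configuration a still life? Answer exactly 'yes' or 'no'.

Answer: no

Derivation:
Compute generation 1 and compare to generation 0 (given above):
Generation 1:
000000000
000000100
000011000
000000110
000001000
000000000
Cell (1,5) differs: gen0=1 vs gen1=0 -> NOT a still life.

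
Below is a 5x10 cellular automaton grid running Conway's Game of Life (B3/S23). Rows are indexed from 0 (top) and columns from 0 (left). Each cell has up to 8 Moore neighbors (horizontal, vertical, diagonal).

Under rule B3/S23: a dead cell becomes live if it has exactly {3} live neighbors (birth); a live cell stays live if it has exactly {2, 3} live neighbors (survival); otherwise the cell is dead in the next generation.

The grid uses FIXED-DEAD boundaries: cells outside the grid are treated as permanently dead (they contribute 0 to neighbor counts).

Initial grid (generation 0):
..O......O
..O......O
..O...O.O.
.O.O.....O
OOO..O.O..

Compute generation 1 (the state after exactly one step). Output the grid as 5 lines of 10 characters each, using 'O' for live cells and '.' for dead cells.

Simulating step by step:
Generation 0 (given above): 15 live cells
Generation 1: 18 live cells
(generation 1 grid is the final answer)

Answer: ..........
.OOO....OO
.OOO....OO
O..O..OOO.
OOO.......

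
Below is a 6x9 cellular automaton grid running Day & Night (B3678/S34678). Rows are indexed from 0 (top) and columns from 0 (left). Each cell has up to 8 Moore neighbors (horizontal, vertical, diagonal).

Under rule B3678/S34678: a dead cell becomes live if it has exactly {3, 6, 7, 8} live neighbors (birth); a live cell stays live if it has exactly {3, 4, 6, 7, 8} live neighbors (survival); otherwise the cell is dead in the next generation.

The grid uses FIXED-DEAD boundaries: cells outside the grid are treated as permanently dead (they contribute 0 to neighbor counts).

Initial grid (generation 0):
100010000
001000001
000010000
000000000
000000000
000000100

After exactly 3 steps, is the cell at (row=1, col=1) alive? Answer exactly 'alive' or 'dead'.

Answer: dead

Derivation:
Simulating step by step:
Generation 0 (given above): 6 live cells
Generation 1: 1 live cells
000000000
000100000
000000000
000000000
000000000
000000000
Generation 2: 0 live cells
000000000
000000000
000000000
000000000
000000000
000000000
Generation 3: 0 live cells
000000000
000000000
000000000
000000000
000000000
000000000

Cell (1,1) at generation 3: 0 -> dead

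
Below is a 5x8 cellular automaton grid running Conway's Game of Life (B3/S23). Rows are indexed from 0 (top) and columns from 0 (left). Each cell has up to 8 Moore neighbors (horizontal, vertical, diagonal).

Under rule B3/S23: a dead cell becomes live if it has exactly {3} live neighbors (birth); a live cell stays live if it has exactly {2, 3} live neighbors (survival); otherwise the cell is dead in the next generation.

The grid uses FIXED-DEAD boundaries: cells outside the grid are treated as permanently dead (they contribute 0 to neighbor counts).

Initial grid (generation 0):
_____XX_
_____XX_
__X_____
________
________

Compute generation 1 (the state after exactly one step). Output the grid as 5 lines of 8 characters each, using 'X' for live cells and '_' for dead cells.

Answer: _____XX_
_____XX_
________
________
________

Derivation:
Simulating step by step:
Generation 0 (given above): 5 live cells
Generation 1: 4 live cells
(generation 1 grid is the final answer)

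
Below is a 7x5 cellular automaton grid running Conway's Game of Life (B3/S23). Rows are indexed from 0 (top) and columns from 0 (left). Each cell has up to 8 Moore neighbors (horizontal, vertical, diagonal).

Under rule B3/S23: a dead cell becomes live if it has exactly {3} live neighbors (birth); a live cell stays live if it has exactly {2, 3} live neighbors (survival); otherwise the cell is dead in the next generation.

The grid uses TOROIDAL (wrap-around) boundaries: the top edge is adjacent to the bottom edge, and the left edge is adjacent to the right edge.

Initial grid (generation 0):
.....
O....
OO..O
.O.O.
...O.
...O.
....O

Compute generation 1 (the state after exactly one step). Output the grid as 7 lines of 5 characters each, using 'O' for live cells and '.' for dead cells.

Simulating step by step:
Generation 0 (given above): 9 live cells
Generation 1: 12 live cells
(generation 1 grid is the final answer)

Answer: .....
OO..O
.OO.O
.O.O.
...OO
...OO
.....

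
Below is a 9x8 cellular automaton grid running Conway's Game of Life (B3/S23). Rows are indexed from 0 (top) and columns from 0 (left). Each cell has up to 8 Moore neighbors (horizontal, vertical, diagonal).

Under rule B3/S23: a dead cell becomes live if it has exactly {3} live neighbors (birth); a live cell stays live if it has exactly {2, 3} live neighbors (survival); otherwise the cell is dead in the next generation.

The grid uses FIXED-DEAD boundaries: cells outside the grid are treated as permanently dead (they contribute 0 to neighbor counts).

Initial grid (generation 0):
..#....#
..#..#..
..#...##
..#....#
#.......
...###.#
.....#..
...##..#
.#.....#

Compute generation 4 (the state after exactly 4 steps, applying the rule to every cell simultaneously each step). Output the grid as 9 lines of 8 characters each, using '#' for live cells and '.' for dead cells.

Simulating step by step:
Generation 0 (given above): 20 live cells
Generation 1: 21 live cells
........
.###...#
.###..##
.#....##
...##.#.
....###.
.....#..
....#.#.
........
Generation 2: 14 live cells
..#.....
.#.#..##
#..#....
.#..#...
...##...
...#..#.
........
.....#..
........
Generation 3: 15 live cells
..#.....
.#.#....
##.##...
..#.#...
..####..
...##...
........
........
........
Generation 4: 12 live cells
(generation 4 grid is the final answer)

Answer: ..#.....
##.##...
##..#...
........
..#..#..
..#..#..
........
........
........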